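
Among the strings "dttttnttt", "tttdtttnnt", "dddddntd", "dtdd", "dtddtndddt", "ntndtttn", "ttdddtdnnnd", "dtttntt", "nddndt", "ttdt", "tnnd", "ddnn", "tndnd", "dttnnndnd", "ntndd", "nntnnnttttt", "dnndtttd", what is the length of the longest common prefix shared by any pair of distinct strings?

Equivalently: take the maximum, over all pairs, of their longest common prefix length.
"dtdd" and "dtddtndddt" agree on "dtdd" (4 characters) before diverging; nothing deeper is shared.
Longest shared-prefix length: 4

4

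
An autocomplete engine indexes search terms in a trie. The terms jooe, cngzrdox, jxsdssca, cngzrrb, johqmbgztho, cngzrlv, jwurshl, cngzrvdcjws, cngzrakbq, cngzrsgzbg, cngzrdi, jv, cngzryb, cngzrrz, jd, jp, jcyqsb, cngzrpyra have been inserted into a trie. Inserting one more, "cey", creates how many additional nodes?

"c" is already a path in the trie; the remaining "ey" must be added.
Each of the 2 remaining characters creates one node.

2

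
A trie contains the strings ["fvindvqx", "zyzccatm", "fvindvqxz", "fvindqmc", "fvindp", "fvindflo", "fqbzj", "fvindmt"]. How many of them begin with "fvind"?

Walk to "fvind"; the words in its subtree are exactly those with that prefix.
Words under "fvind": fvindflo, fvindmt, fvindp, fvindqmc, fvindvqx, fvindvqxz
Count: 6

6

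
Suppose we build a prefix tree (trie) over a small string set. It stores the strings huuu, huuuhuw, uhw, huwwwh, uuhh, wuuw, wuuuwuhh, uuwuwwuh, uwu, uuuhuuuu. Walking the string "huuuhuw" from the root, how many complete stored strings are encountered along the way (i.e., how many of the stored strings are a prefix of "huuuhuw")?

Walk "huuuhuw" from the root; an end-of-word marker is hit whenever a stored word is a prefix of "huuuhuw".
Prefixes of the query that are stored words: "huuu", "huuuhuw"
Count: 2

2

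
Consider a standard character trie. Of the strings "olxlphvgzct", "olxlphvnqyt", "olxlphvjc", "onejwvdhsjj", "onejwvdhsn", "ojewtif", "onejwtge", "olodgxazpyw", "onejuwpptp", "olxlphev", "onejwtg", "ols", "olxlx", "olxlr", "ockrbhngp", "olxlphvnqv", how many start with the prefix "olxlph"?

5

Traverse to the node for "olxlph", then collect every word in that subtree.
Matches: "olxlphev", "olxlphvgzct", "olxlphvjc", "olxlphvnqv", "olxlphvnqyt"
Count: 5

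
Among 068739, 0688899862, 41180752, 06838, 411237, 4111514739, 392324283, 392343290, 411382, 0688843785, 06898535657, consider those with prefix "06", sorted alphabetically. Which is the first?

Words with prefix "06", in lexicographic order: "06838", "068739", "0688843785", "0688899862", "06898535657"
Position 1: 06838

06838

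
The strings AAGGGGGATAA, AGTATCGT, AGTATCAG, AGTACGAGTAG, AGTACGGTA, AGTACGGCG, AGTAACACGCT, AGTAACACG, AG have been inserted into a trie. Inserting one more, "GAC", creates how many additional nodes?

3

Nothing in the trie begins with "G"; the whole of "GAC" is new.
3 − 0 = 3 new nodes.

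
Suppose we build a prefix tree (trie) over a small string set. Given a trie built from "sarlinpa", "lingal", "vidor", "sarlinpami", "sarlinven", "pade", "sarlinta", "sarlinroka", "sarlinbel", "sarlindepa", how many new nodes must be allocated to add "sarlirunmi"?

"sarli" is already a path in the trie; the remaining "runmi" must be added.
Each of the 5 remaining characters creates one node.

5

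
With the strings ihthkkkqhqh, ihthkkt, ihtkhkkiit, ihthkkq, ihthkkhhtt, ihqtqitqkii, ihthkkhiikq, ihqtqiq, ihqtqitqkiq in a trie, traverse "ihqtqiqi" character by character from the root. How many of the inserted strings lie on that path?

Check each prefix of "ihqtqiqi" against the stored set — each match is an end-marker on the path.
Prefixes of the query that are stored words: "ihqtqiq"
Count: 1

1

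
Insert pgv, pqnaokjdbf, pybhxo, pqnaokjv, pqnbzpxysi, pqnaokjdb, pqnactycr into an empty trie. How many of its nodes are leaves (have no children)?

6

A leaf is a node with no children — equivalently, the end of a word that is not a proper prefix of any other stored word.
Those words: "pgv", "pqnactycr", "pqnaokjdbf", "pqnaokjv", "pqnbzpxysi", "pybhxo"
Leaf count: 6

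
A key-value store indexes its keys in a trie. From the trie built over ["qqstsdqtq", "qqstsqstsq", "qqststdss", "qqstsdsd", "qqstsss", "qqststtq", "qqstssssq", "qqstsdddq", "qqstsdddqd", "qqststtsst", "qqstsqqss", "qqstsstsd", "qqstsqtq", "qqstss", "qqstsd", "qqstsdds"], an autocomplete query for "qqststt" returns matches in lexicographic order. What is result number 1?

Words with prefix "qqststt", in lexicographic order: "qqststtq", "qqststtsst"
Position 1: qqststtq

qqststtq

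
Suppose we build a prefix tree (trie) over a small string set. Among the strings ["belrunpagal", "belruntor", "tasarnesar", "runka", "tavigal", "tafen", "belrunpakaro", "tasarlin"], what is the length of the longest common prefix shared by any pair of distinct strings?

Equivalently: take the maximum, over all pairs, of their longest common prefix length.
e.g. "belrunpagal" and "belrunpakaro" share the prefix "belrunpa" of length 8; no pair shares a longer one.
Longest shared-prefix length: 8

8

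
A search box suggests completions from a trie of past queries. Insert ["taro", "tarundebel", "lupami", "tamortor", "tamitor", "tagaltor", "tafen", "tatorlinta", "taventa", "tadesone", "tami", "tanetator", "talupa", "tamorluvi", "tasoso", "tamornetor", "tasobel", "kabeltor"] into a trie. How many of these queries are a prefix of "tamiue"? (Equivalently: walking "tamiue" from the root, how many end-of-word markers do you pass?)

Check each prefix of "tamiue" against the stored set — each match is an end-marker on the path.
Prefixes of the query that are stored words: "tami"
Count: 1

1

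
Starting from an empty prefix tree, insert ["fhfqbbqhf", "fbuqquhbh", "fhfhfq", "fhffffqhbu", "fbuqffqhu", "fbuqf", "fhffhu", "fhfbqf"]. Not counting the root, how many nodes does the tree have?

Count nodes per top-level branch (shared prefixes stored once):
  'f'-branch (fbuqf, fbuqffqhu, fbuqquhbh, fhfbqf, fhffffqhbu, fhffhu, fhfhfq, fhfqbbqhf): 37 nodes
Sum: 37

37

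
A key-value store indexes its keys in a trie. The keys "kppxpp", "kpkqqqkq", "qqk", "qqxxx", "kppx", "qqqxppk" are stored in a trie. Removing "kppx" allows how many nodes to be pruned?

0

Walk "kppx" from the leaf back toward the root, removing each node that no remaining word uses.
Every node on "kppx" is still needed (e.g. by "kppxpp"), so nothing is freed.
Nodes removed: 0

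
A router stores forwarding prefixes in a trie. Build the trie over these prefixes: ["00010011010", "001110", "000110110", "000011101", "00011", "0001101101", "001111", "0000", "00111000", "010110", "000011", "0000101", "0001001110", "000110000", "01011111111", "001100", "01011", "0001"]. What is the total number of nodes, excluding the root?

50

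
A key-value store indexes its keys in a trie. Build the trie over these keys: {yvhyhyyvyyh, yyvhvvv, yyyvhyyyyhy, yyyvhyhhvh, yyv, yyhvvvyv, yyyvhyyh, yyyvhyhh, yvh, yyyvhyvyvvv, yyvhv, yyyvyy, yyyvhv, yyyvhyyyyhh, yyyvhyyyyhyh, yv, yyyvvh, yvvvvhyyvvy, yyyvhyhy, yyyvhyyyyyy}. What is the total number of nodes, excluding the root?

Count nodes per top-level branch (shared prefixes stored once):
  'y'-branch (yv, yvh, yvhyhyyvyyh, yvvvvhyyvvy, yyhvvvyv, yyv, yyvhv, yyvhvvv, yyyvhv, yyyvhyhh, yyyvhyhhvh, yyyvhyhy, yyyvhyvyvvv, yyyvhyyh, yyyvhyyyyhh, yyyvhyyyyhy, yyyvhyyyyhyh, yyyvhyyyyyy, yyyvvh, yyyvyy): 61 nodes
Sum: 61

61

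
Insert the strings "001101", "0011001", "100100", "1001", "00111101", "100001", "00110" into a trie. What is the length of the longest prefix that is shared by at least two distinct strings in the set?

Equivalently: take the maximum, over all pairs, of their longest common prefix length.
"00110" and "0011001" agree on "00110" (5 characters) before diverging; nothing deeper is shared.
Longest shared-prefix length: 5

5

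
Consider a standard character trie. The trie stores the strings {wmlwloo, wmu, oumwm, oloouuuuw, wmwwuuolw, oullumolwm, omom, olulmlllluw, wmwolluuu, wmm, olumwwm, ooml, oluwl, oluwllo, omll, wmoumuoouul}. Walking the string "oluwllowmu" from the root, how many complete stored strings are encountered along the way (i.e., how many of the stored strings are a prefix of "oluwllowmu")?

2

Check each prefix of "oluwllowmu" against the stored set — each match is an end-marker on the path.
Prefixes of the query that are stored words: "oluwl", "oluwllo"
Count: 2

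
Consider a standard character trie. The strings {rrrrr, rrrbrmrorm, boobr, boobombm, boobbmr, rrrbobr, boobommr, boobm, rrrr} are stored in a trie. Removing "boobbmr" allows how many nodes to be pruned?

3

Walk "boobbmr" from the leaf back toward the root, removing each node that no remaining word uses.
The suffix "bmr" (3 nodes) is used only by "boobbmr"; the node for "boob" still has the child "r", so pruning stops there.
Nodes removed: 3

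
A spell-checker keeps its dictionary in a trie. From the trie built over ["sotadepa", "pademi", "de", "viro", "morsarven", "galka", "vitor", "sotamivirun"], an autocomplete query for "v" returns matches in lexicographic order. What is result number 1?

Words with prefix "v", in lexicographic order: "viro", "vitor"
Position 1: viro

viro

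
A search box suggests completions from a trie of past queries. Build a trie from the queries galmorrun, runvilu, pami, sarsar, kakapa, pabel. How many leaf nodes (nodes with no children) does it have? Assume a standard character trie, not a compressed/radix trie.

6

A leaf is a node with no children — equivalently, the end of a word that is not a proper prefix of any other stored word.
Those words: "galmorrun", "kakapa", "pabel", "pami", "runvilu", "sarsar"
Leaf count: 6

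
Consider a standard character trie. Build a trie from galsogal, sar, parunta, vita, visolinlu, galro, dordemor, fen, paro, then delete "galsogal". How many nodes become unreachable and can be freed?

Walk "galsogal" from the leaf back toward the root, removing each node that no remaining word uses.
The suffix "sogal" (5 nodes) is used only by "galsogal"; the node for "gal" still has the child "r", so pruning stops there.
Nodes removed: 5

5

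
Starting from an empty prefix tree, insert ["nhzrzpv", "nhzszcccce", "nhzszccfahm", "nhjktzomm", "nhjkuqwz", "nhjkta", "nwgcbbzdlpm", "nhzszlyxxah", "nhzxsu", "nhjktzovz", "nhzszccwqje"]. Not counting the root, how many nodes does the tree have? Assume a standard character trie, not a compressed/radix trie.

Count nodes per top-level branch (shared prefixes stored once):
  'n'-branch (nhjkta, nhjktzomm, nhjktzovz, nhjkuqwz, nhzrzpv, nhzszcccce, nhzszccfahm, nhzszccwqje, nhzszlyxxah, nhzxsu, nwgcbbzdlpm): 55 nodes
Sum: 55

55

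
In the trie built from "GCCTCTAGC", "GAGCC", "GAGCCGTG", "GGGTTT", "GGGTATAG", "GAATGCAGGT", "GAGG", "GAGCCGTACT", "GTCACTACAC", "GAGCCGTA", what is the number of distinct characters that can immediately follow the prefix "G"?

Walk "G" from the root, arriving at one node.
Distinct next characters after "G": A, C, G, T.
That node has 4 child edges.

4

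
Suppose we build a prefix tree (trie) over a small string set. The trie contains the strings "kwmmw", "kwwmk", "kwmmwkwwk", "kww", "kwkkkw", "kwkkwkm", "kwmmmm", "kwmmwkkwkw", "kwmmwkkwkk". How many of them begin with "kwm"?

5

Filter for entries beginning with "kwm":
Matches: "kwmmmm", "kwmmw", "kwmmwkkwkk", "kwmmwkkwkw", "kwmmwkwwk"
Count: 5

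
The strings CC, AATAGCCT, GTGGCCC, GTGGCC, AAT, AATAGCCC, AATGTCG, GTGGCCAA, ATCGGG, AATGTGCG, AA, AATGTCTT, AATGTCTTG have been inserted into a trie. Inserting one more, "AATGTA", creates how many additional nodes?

1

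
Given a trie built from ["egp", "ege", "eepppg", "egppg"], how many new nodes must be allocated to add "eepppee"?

Walking "eepppee" from the root, the first 5 characters ("eeppp") follow existing edges; "e" is the first miss.
Each of the 2 remaining characters creates one node.

2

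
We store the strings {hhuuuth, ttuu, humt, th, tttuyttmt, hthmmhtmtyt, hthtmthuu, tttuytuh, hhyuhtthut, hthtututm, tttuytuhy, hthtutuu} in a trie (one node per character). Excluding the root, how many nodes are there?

55

For each word, the new-node count is its length minus the longest prefix already in the trie:
  "hhuuuth" → 7 new (h, h, u, u, u, t, h)
  "ttuu" → 4 new (t, t, u, u)
  "humt" → prefix "h" already present; 3 new (u, m, t)
  "th" → prefix "t" already present; 1 new (h)
  "tttuyttmt" → prefix "tt" already present; 7 new (t, u, y, t, t, m, t)
  "hthmmhtmtyt" → prefix "h" already present; 10 new (t, h, m, m, h, t, m, t, y, t)
  "hthtmthuu" → prefix "hth" already present; 6 new (t, m, t, h, u, u)
  "tttuytuh" → prefix "tttuyt" already present; 2 new (u, h)
  "hhyuhtthut" → prefix "hh" already present; 8 new (y, u, h, t, t, h, u, t)
  "hthtututm" → prefix "htht" already present; 5 new (u, t, u, t, m)
  "tttuytuhy" → prefix "tttuytuh" already present; 1 new (y)
  "hthtutuu" → prefix "hthtutu" already present; 1 new (u)
Total nodes = 7 + 4 + 3 + 1 + 7 + 10 + 6 + 2 + 8 + 5 + 1 + 1 = 55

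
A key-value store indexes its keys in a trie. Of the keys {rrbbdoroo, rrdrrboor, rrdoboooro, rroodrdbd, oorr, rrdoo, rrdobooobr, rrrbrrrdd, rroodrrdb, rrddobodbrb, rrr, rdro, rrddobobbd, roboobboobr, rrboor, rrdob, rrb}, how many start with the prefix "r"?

16

Traverse to the node for "r", then collect every word in that subtree.
Matches: "rdro", "roboobboobr", "rrb", "rrbbdoroo", "rrboor", "rrddobobbd", "rrddobodbrb", "rrdob", "rrdobooobr", "rrdoboooro", "rrdoo", "rrdrrboor", "rroodrdbd", "rroodrrdb", "rrr", "rrrbrrrdd"
Count: 16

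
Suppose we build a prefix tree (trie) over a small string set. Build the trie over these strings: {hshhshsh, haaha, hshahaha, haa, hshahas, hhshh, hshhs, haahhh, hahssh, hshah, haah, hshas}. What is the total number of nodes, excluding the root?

Trie structure (* marks end of a word):
(root)
└─ h
   ├─ a
   │  ├─ a *
   │  │  └─ h *
   │  │     ├─ a *
   │  │     └─ h
   │  │        └─ h *
   │  └─ h
   │     └─ s
   │        └─ s
   │           └─ h *
   ├─ h
   │  └─ s
   │     └─ h
   │        └─ h *
   └─ s
      └─ h
         ├─ a
         │  ├─ h *
         │  │  └─ a
         │  │     ├─ h
         │  │     │  └─ a *
         │  │     └─ s *
         │  └─ s *
         └─ h
            └─ s *
               └─ h
                  └─ s
                     └─ h *
Counting every labelled node above: 29.

29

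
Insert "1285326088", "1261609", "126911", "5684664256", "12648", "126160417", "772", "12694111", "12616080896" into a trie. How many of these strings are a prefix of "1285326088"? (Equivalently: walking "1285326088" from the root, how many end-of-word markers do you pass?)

1

Walk "1285326088" from the root; an end-of-word marker is hit whenever a stored word is a prefix of "1285326088".
Prefixes of the query that are stored words: "1285326088"
Count: 1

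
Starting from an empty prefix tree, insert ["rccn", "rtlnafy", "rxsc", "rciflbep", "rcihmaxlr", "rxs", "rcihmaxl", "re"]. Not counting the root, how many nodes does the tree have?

26

Count nodes per top-level branch (shared prefixes stored once):
  'r'-branch (rccn, rciflbep, rcihmaxl, rcihmaxlr, re, rtlnafy, rxs, rxsc): 26 nodes
Sum: 26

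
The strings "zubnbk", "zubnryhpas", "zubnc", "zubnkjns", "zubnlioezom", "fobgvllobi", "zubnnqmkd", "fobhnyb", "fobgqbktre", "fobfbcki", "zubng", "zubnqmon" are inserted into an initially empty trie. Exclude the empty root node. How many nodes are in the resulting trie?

59

Count nodes per top-level branch (shared prefixes stored once):
  'f'-branch (fobfbcki, fobgqbktre, fobgvllobi, fobhnyb): 25 nodes
  'z'-branch (zubnbk, zubnc, zubng, zubnkjns, zubnlioezom, zubnnqmkd, zubnqmon, zubnryhpas): 34 nodes
Sum: 59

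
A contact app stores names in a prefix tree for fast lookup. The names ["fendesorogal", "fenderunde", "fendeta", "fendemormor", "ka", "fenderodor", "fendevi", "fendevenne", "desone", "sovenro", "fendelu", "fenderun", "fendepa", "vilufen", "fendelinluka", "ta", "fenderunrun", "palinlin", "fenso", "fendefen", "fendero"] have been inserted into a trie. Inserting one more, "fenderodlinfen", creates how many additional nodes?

6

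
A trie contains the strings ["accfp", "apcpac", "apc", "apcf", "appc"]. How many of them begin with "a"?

5

Walk to "a"; the words in its subtree are exactly those with that prefix.
Matches: "accfp", "apc", "apcf", "apcpac", "appc"
Count: 5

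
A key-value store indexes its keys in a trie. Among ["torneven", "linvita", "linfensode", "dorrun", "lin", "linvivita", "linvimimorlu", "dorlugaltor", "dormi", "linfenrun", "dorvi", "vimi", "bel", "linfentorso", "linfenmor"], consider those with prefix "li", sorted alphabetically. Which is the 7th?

Filter for "li…" and sort: "lin", "linfenmor", "linfenrun", "linfensode", "linfentorso", "linvimimorlu", "linvita", "linvivita"
Position 7: linvita

linvita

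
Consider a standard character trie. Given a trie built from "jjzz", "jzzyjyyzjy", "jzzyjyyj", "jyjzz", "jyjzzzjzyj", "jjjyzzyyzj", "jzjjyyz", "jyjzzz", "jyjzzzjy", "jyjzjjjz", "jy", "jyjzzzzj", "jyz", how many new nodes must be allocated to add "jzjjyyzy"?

1

The longest prefix of "jzjjyyzy" already in the trie is "jzjjyyz" (length 7).
Each of the 1 remaining characters creates one node.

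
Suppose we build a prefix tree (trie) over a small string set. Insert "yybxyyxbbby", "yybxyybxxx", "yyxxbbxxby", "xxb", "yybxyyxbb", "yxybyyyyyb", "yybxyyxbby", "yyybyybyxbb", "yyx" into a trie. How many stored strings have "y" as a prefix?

Filter for entries beginning with "y":
Words under "y": yxybyyyyyb, yybxyybxxx, yybxyyxbb, yybxyyxbbby, yybxyyxbby, yyx, yyxxbbxxby, yyybyybyxbb
Count: 8

8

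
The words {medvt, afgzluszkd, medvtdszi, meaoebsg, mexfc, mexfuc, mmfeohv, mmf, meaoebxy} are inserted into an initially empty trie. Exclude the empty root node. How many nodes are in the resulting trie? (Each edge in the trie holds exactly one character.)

38

For each word, the new-node count is its length minus the longest prefix already in the trie:
  "medvt" → 5 new (m, e, d, v, t)
  "afgzluszkd" → 10 new (a, f, g, z, l, u, s, z, k, d)
  "medvtdszi" → prefix "medvt" already present; 4 new (d, s, z, i)
  "meaoebsg" → prefix "me" already present; 6 new (a, o, e, b, s, g)
  "mexfc" → prefix "me" already present; 3 new (x, f, c)
  "mexfuc" → prefix "mexf" already present; 2 new (u, c)
  "mmfeohv" → prefix "m" already present; 6 new (m, f, e, o, h, v)
  "mmf" → prefix "mmf" already present; 0 new (none)
  "meaoebxy" → prefix "meaoeb" already present; 2 new (x, y)
Total nodes = 5 + 10 + 4 + 6 + 3 + 2 + 6 + 0 + 2 = 38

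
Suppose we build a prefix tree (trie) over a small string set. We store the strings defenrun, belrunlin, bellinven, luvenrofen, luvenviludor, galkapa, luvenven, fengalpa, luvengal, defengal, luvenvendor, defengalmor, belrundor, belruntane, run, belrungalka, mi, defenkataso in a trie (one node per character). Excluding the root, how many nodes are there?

92

Count nodes per top-level branch (shared prefixes stored once):
  'b'-branch (bellinven, belrundor, belrungalka, belrunlin, belruntane): 27 nodes
  'd'-branch (defengal, defengalmor, defenkataso, defenrun): 20 nodes
  'f'-branch (fengalpa): 8 nodes
  'g'-branch (galkapa): 7 nodes
  'l'-branch (luvengal, luvenrofen, luvenven, luvenvendor, luvenviludor): 25 nodes
  'm'-branch (mi): 2 nodes
  'r'-branch (run): 3 nodes
Sum: 92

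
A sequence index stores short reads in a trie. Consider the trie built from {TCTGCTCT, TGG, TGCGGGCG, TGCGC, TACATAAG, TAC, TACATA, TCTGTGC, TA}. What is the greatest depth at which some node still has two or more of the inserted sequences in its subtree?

6

Equivalently: take the maximum, over all pairs, of their longest common prefix length.
"TACATA" and "TACATAAG" agree on "TACATA" (6 characters) before diverging; nothing deeper is shared.
Longest shared-prefix length: 6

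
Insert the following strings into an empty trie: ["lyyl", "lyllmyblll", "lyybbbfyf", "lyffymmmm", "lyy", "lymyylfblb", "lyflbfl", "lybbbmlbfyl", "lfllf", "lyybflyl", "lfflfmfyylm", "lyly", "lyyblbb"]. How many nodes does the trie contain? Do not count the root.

67

Trace insertions, counting only characters that open a new branch:
  "lyyl" → 4 new (l, y, y, l)
  "lyllmyblll" → prefix "ly" already present; 8 new (l, l, m, y, b, l, l, l)
  "lyybbbfyf" → prefix "lyy" already present; 6 new (b, b, b, f, y, f)
  "lyffymmmm" → prefix "ly" already present; 7 new (f, f, y, m, m, m, m)
  "lyy" → prefix "lyy" already present; 0 new (none)
  "lymyylfblb" → prefix "ly" already present; 8 new (m, y, y, l, f, b, l, b)
  "lyflbfl" → prefix "lyf" already present; 4 new (l, b, f, l)
  "lybbbmlbfyl" → prefix "ly" already present; 9 new (b, b, b, m, l, b, f, y, l)
  "lfllf" → prefix "l" already present; 4 new (f, l, l, f)
  "lyybflyl" → prefix "lyyb" already present; 4 new (f, l, y, l)
  "lfflfmfyylm" → prefix "lf" already present; 9 new (f, l, f, m, f, y, y, l, m)
  "lyly" → prefix "lyl" already present; 1 new (y)
  "lyyblbb" → prefix "lyyb" already present; 3 new (l, b, b)
Total nodes = 4 + 8 + 6 + 7 + 0 + 8 + 4 + 9 + 4 + 4 + 9 + 1 + 3 = 67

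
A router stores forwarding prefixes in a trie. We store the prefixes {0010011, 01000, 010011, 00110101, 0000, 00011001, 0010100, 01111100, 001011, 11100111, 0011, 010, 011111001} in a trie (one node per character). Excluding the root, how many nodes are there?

44

For each word, the new-node count is its length minus the longest prefix already in the trie:
  "0010011" → 7 new (0, 0, 1, 0, 0, 1, 1)
  "01000" → prefix "0" already present; 4 new (1, 0, 0, 0)
  "010011" → prefix "0100" already present; 2 new (1, 1)
  "00110101" → prefix "001" already present; 5 new (1, 0, 1, 0, 1)
  "0000" → prefix "00" already present; 2 new (0, 0)
  "00011001" → prefix "000" already present; 5 new (1, 1, 0, 0, 1)
  "0010100" → prefix "0010" already present; 3 new (1, 0, 0)
  "01111100" → prefix "01" already present; 6 new (1, 1, 1, 1, 0, 0)
  "001011" → prefix "00101" already present; 1 new (1)
  "11100111" → 8 new (1, 1, 1, 0, 0, 1, 1, 1)
  "0011" → prefix "0011" already present; 0 new (none)
  "010" → prefix "010" already present; 0 new (none)
  "011111001" → prefix "01111100" already present; 1 new (1)
Total nodes = 7 + 4 + 2 + 5 + 2 + 5 + 3 + 6 + 1 + 8 + 0 + 0 + 1 = 44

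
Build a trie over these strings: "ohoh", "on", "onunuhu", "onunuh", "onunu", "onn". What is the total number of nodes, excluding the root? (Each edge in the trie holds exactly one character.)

Count nodes per top-level branch (shared prefixes stored once):
  'o'-branch (ohoh, on, onn, onunu, onunuh, onunuhu): 11 nodes
Sum: 11

11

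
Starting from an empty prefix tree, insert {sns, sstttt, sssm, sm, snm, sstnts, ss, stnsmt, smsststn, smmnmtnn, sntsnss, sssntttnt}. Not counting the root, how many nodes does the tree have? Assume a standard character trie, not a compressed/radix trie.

43

For each word, the new-node count is its length minus the longest prefix already in the trie:
  "sns" → 3 new (s, n, s)
  "sstttt" → prefix "s" already present; 5 new (s, t, t, t, t)
  "sssm" → prefix "ss" already present; 2 new (s, m)
  "sm" → prefix "s" already present; 1 new (m)
  "snm" → prefix "sn" already present; 1 new (m)
  "sstnts" → prefix "sst" already present; 3 new (n, t, s)
  "ss" → prefix "ss" already present; 0 new (none)
  "stnsmt" → prefix "s" already present; 5 new (t, n, s, m, t)
  "smsststn" → prefix "sm" already present; 6 new (s, s, t, s, t, n)
  "smmnmtnn" → prefix "sm" already present; 6 new (m, n, m, t, n, n)
  "sntsnss" → prefix "sn" already present; 5 new (t, s, n, s, s)
  "sssntttnt" → prefix "sss" already present; 6 new (n, t, t, t, n, t)
Total nodes = 3 + 5 + 2 + 1 + 1 + 3 + 0 + 5 + 6 + 6 + 5 + 6 = 43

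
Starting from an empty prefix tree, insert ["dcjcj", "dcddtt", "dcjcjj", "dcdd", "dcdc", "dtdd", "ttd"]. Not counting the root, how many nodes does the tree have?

For each word, the new-node count is its length minus the longest prefix already in the trie:
  "dcjcj" → 5 new (d, c, j, c, j)
  "dcddtt" → prefix "dc" already present; 4 new (d, d, t, t)
  "dcjcjj" → prefix "dcjcj" already present; 1 new (j)
  "dcdd" → prefix "dcdd" already present; 0 new (none)
  "dcdc" → prefix "dcd" already present; 1 new (c)
  "dtdd" → prefix "d" already present; 3 new (t, d, d)
  "ttd" → 3 new (t, t, d)
Total nodes = 5 + 4 + 1 + 0 + 1 + 3 + 3 = 17

17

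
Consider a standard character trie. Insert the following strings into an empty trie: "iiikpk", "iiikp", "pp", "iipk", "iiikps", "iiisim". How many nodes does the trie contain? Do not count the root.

14

Trie structure (* marks end of a word):
(root)
├─ i
│  └─ i
│     ├─ i
│     │  ├─ k
│     │  │  └─ p *
│     │  │     ├─ k *
│     │  │     └─ s *
│     │  └─ s
│     │     └─ i
│     │        └─ m *
│     └─ p
│        └─ k *
└─ p
   └─ p *
Counting every labelled node above: 14.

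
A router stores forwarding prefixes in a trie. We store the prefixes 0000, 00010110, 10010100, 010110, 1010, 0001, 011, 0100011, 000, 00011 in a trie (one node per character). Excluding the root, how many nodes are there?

30

Count nodes per top-level branch (shared prefixes stored once):
  '0'-branch (000, 0000, 0001, 00010110, 00011, 0100011, 010110, 011): 20 nodes
  '1'-branch (10010100, 1010): 10 nodes
Sum: 30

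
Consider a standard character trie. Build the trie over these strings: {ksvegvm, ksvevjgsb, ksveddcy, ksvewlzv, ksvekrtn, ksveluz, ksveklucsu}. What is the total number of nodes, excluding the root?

Trie structure (* marks end of a word):
(root)
└─ k
   └─ s
      └─ v
         └─ e
            ├─ d
            │  └─ d
            │     └─ c
            │        └─ y *
            ├─ g
            │  └─ v
            │     └─ m *
            ├─ k
            │  ├─ l
            │  │  └─ u
            │  │     └─ c
            │  │        └─ s
            │  │           └─ u *
            │  └─ r
            │     └─ t
            │        └─ n *
            ├─ l
            │  └─ u
            │     └─ z *
            ├─ v
            │  └─ j
            │     └─ g
            │        └─ s
            │           └─ b *
            └─ w
               └─ l
                  └─ z
                     └─ v *
Counting every labelled node above: 32.

32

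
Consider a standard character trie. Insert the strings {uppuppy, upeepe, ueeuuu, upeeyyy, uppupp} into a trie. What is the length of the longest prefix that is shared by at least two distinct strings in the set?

Look for the deepest trie node that still has at least two words in its subtree.
"uppupp" and "uppuppy" agree on "uppupp" (6 characters) before diverging; nothing deeper is shared.
Longest shared-prefix length: 6

6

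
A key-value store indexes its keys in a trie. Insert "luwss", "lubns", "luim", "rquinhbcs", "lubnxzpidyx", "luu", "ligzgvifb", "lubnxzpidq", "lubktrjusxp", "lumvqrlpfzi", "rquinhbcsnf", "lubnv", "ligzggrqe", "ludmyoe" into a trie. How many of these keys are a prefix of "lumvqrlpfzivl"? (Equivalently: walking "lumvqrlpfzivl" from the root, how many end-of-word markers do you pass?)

Walk "lumvqrlpfzivl" from the root; an end-of-word marker is hit whenever a stored word is a prefix of "lumvqrlpfzivl".
Prefixes of the query that are stored words: "lumvqrlpfzi"
Count: 1

1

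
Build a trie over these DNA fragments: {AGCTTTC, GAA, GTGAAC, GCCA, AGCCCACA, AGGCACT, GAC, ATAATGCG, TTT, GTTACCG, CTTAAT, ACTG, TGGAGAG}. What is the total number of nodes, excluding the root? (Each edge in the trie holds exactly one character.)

59

Trace insertions, counting only characters that open a new branch:
  "AGCTTTC" → 7 new (A, G, C, T, T, T, C)
  "GAA" → 3 new (G, A, A)
  "GTGAAC" → prefix "G" already present; 5 new (T, G, A, A, C)
  "GCCA" → prefix "G" already present; 3 new (C, C, A)
  "AGCCCACA" → prefix "AGC" already present; 5 new (C, C, A, C, A)
  "AGGCACT" → prefix "AG" already present; 5 new (G, C, A, C, T)
  "GAC" → prefix "GA" already present; 1 new (C)
  "ATAATGCG" → prefix "A" already present; 7 new (T, A, A, T, G, C, G)
  "TTT" → 3 new (T, T, T)
  "GTTACCG" → prefix "GT" already present; 5 new (T, A, C, C, G)
  "CTTAAT" → 6 new (C, T, T, A, A, T)
  "ACTG" → prefix "A" already present; 3 new (C, T, G)
  "TGGAGAG" → prefix "T" already present; 6 new (G, G, A, G, A, G)
Total nodes = 7 + 3 + 5 + 3 + 5 + 5 + 1 + 7 + 3 + 5 + 6 + 3 + 6 = 59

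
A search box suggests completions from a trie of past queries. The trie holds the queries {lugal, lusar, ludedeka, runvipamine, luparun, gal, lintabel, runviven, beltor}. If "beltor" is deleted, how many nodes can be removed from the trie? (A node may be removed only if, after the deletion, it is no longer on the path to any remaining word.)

6

After clearing the end-marker at "beltor", prune upward until reaching a node still needed by another word.
No other word shares any prefix with "beltor", so all 6 of its nodes go.
Nodes removed: 6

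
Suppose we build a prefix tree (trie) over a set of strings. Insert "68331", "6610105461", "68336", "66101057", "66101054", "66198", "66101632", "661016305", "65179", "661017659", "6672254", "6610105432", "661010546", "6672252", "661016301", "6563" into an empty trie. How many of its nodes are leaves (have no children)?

14

Leaves are exactly the stored words that no other stored word extends.
Those words: "65179", "6563", "6610105432", "6610105461", "66101057", "661016301", "661016305", "66101632", "661017659", "66198", "6672252", "6672254", "68331", "68336"
Leaf count: 14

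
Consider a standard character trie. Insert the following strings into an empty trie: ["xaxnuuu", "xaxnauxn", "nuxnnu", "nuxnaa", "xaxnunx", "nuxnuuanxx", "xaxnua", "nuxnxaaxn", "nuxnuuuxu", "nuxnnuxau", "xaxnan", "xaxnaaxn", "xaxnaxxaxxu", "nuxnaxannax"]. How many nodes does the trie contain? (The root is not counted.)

55

Trace insertions, counting only characters that open a new branch:
  "xaxnuuu" → 7 new (x, a, x, n, u, u, u)
  "xaxnauxn" → prefix "xaxn" already present; 4 new (a, u, x, n)
  "nuxnnu" → 6 new (n, u, x, n, n, u)
  "nuxnaa" → prefix "nuxn" already present; 2 new (a, a)
  "xaxnunx" → prefix "xaxnu" already present; 2 new (n, x)
  "nuxnuuanxx" → prefix "nuxn" already present; 6 new (u, u, a, n, x, x)
  "xaxnua" → prefix "xaxnu" already present; 1 new (a)
  "nuxnxaaxn" → prefix "nuxn" already present; 5 new (x, a, a, x, n)
  "nuxnuuuxu" → prefix "nuxnuu" already present; 3 new (u, x, u)
  "nuxnnuxau" → prefix "nuxnnu" already present; 3 new (x, a, u)
  "xaxnan" → prefix "xaxna" already present; 1 new (n)
  "xaxnaaxn" → prefix "xaxna" already present; 3 new (a, x, n)
  "xaxnaxxaxxu" → prefix "xaxna" already present; 6 new (x, x, a, x, x, u)
  "nuxnaxannax" → prefix "nuxna" already present; 6 new (x, a, n, n, a, x)
Total nodes = 7 + 4 + 6 + 2 + 2 + 6 + 1 + 5 + 3 + 3 + 1 + 3 + 6 + 6 = 55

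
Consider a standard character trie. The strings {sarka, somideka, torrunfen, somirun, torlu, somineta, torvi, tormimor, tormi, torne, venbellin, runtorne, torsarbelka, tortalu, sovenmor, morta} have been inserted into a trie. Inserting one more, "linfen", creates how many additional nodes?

No existing word starts with "l", so every character of "linfen" needs a new node.
6 − 0 = 6 new nodes.

6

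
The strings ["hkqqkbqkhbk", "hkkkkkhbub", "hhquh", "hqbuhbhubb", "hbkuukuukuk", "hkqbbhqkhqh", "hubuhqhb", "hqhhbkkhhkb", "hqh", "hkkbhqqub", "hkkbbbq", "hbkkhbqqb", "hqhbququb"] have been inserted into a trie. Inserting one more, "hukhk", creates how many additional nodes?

3

The longest prefix of "hukhk" already in the trie is "hu" (length 2).
New nodes needed: |"hukhk"| − 2 = 5 − 2 = 3.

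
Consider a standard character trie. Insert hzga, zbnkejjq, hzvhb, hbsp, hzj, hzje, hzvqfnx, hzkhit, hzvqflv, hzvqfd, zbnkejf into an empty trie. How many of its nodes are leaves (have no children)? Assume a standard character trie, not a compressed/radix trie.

10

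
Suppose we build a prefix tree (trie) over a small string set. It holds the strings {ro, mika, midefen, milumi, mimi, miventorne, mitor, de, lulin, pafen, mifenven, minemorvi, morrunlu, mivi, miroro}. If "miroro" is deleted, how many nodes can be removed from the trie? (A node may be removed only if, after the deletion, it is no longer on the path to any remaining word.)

Walk "miroro" from the leaf back toward the root, removing each node that no remaining word uses.
The suffix "roro" (4 nodes) is used only by "miroro"; the node for "mi" still has the child "k", so pruning stops there.
Nodes removed: 4

4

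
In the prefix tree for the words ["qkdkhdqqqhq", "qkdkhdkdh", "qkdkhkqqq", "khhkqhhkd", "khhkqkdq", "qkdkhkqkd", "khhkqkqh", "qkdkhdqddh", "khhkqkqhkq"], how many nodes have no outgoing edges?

A leaf is a node with no children — equivalently, the end of a word that is not a proper prefix of any other stored word.
Those words: "khhkqhhkd", "khhkqkdq", "khhkqkqhkq", "qkdkhdkdh", "qkdkhdqddh", "qkdkhdqqqhq", "qkdkhkqkd", "qkdkhkqqq"
Leaf count: 8

8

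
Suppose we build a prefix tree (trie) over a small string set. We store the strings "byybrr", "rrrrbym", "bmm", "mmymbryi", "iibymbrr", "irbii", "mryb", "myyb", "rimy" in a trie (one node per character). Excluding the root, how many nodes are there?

For each word, the new-node count is its length minus the longest prefix already in the trie:
  "byybrr" → 6 new (b, y, y, b, r, r)
  "rrrrbym" → 7 new (r, r, r, r, b, y, m)
  "bmm" → prefix "b" already present; 2 new (m, m)
  "mmymbryi" → 8 new (m, m, y, m, b, r, y, i)
  "iibymbrr" → 8 new (i, i, b, y, m, b, r, r)
  "irbii" → prefix "i" already present; 4 new (r, b, i, i)
  "mryb" → prefix "m" already present; 3 new (r, y, b)
  "myyb" → prefix "m" already present; 3 new (y, y, b)
  "rimy" → prefix "r" already present; 3 new (i, m, y)
Total nodes = 6 + 7 + 2 + 8 + 8 + 4 + 3 + 3 + 3 = 44

44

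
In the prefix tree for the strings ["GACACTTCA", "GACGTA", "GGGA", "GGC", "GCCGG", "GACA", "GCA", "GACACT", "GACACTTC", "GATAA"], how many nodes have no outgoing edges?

A leaf is a node with no children — equivalently, the end of a word that is not a proper prefix of any other stored word.
Those words: "GACACTTCA", "GACGTA", "GATAA", "GCA", "GCCGG", "GGC", "GGGA"
Leaf count: 7

7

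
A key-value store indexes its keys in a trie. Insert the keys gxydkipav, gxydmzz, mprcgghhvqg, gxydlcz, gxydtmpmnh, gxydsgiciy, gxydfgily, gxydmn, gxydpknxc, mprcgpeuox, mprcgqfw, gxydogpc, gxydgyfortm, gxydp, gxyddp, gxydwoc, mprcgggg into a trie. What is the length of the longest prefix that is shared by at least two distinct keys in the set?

6

Look for the deepest trie node that still has at least two words in its subtree.
e.g. "mprcgggg" and "mprcgghhvqg" share the prefix "mprcgg" of length 6; no pair shares a longer one.
Longest shared-prefix length: 6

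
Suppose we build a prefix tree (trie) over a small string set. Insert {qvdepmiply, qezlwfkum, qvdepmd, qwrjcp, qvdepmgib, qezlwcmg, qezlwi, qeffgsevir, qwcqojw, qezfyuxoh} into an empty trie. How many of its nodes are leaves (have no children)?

10

A leaf is a node with no children — equivalently, the end of a word that is not a proper prefix of any other stored word.
Those words: "qeffgsevir", "qezfyuxoh", "qezlwcmg", "qezlwfkum", "qezlwi", "qvdepmd", "qvdepmgib", "qvdepmiply", "qwcqojw", "qwrjcp"
Leaf count: 10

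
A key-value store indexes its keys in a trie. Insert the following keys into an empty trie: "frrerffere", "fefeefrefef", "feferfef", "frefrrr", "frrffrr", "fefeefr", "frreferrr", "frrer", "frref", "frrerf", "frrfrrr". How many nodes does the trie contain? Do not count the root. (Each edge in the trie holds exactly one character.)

41

For each word, the new-node count is its length minus the longest prefix already in the trie:
  "frrerffere" → 10 new (f, r, r, e, r, f, f, e, r, e)
  "fefeefrefef" → prefix "f" already present; 10 new (e, f, e, e, f, r, e, f, e, f)
  "feferfef" → prefix "fefe" already present; 4 new (r, f, e, f)
  "frefrrr" → prefix "fr" already present; 5 new (e, f, r, r, r)
  "frrffrr" → prefix "frr" already present; 4 new (f, f, r, r)
  "fefeefr" → prefix "fefeefr" already present; 0 new (none)
  "frreferrr" → prefix "frre" already present; 5 new (f, e, r, r, r)
  "frrer" → prefix "frrer" already present; 0 new (none)
  "frref" → prefix "frref" already present; 0 new (none)
  "frrerf" → prefix "frrerf" already present; 0 new (none)
  "frrfrrr" → prefix "frrf" already present; 3 new (r, r, r)
Total nodes = 10 + 10 + 4 + 5 + 4 + 0 + 5 + 0 + 0 + 0 + 3 = 41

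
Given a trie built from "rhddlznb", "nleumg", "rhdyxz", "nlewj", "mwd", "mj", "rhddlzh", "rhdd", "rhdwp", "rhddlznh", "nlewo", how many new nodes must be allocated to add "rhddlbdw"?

3

Walking "rhddlbdw" from the root, the first 5 characters ("rhddl") follow existing edges; "b" is the first miss.
New nodes needed: |"rhddlbdw"| − 5 = 8 − 5 = 3.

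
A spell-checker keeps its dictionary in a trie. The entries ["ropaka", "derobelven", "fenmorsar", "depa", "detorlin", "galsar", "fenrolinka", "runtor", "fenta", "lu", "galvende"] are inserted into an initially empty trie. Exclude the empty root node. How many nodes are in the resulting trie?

Insert word by word; a character creates a node only if that edge doesn't already exist:
  "ropaka" → 6 new (r, o, p, a, k, a)
  "derobelven" → 10 new (d, e, r, o, b, e, l, v, e, n)
  "fenmorsar" → 9 new (f, e, n, m, o, r, s, a, r)
  "depa" → prefix "de" already present; 2 new (p, a)
  "detorlin" → prefix "de" already present; 6 new (t, o, r, l, i, n)
  "galsar" → 6 new (g, a, l, s, a, r)
  "fenrolinka" → prefix "fen" already present; 7 new (r, o, l, i, n, k, a)
  "runtor" → prefix "r" already present; 5 new (u, n, t, o, r)
  "fenta" → prefix "fen" already present; 2 new (t, a)
  "lu" → 2 new (l, u)
  "galvende" → prefix "gal" already present; 5 new (v, e, n, d, e)
Total nodes = 6 + 10 + 9 + 2 + 6 + 6 + 7 + 5 + 2 + 2 + 5 = 60

60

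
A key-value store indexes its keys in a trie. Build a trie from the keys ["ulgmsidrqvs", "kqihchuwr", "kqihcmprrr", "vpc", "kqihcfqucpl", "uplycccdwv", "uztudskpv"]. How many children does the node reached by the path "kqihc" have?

3

The children of the "kqihc" node are the distinct next characters among strings starting with "kqihc".
Distinct next characters after "kqihc": f, h, m.
That node has 3 child edges.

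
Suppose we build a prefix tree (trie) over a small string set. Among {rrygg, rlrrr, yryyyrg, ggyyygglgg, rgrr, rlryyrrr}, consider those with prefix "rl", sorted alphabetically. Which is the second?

Words with prefix "rl", in lexicographic order: "rlrrr", "rlryyrrr"
The 2nd is rlryyrrr.

rlryyrrr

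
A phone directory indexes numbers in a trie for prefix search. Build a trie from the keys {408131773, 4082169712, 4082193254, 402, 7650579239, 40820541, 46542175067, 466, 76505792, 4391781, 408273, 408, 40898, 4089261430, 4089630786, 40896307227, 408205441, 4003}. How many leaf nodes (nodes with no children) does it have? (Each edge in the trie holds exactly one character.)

Leaves are exactly the stored words that no other stored word extends.
Those words: "4003", "402", "408131773", "40820541", "408205441", "4082169712", "4082193254", "408273", "4089261430", "40896307227", "4089630786", "40898", "4391781", "46542175067", "466", "7650579239"
Leaf count: 16

16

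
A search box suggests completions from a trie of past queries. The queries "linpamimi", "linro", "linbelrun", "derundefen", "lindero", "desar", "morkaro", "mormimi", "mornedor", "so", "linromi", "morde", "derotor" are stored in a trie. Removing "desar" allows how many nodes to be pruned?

Walk "desar" from the leaf back toward the root, removing each node that no remaining word uses.
The suffix "sar" (3 nodes) is used only by "desar"; the node for "de" still has the child "r", so pruning stops there.
Nodes removed: 3

3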